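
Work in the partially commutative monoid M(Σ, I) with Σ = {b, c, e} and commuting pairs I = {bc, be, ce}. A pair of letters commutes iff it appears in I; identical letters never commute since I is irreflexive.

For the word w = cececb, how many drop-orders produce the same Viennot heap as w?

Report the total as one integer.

60

#0=c has no predecessor
#1=e has no predecessor
#2=c depends on [0:c]
#3=e depends on [1:e]
#4=c depends on [2:c]
#5=b has no predecessor
sources: [0:c, 1:e, 5:b]
N(rest) = Σ N(rest − s) over sources s of rest; N(one piece) = 1:
  size 1 → [3]=1  [4]=1  [5]=1
  size 2 → [1,3]=1  [2,4]=1  [3,4]=2  [3,5]=2  [4,5]=2
  size 3 → [0,2,4]=1  [1,3,4]=3  [1,3,5]=3  [2,3,4]=3  [2,4,5]=3  [3,4,5]=6
  size 4 → [0,2,3,4]=4  [0,2,4,5]=4  [1,2,3,4]=6  [1,3,4,5]=12  [2,3,4,5]=12
  first=0(c) contributes 30
  first=1(e) contributes 20
  first=5(b) contributes 10
|[w]| = 60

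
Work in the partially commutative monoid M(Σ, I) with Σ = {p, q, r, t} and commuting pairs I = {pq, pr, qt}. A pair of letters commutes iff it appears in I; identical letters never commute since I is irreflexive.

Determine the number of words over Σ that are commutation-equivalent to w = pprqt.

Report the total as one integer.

9

drop 0:p onto floor
drop 1:p onto {0:p}
drop 2:r onto floor
drop 3:q onto {2:r}
drop 4:t onto {1:p, 2:r}
ground layer = {0:p, 2:r}
drop-orders for the pieces not yet dropped (sum over which currently-grounded one goes next):
  1 to go: {3} 1  {4} 1
  2 to go: {1,4} 1  {3,4} 2
  3 to go: {0,1,4} 1  {1,3,4} 3  {2,3,4} 2
  if 0:p drops first: 5 orders
  if 2:r drops first: 4 orders
heap linearizations: 9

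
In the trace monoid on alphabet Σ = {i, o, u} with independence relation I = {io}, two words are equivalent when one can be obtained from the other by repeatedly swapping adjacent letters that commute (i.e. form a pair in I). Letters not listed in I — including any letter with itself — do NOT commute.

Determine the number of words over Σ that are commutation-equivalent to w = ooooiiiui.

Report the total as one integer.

35

drop 0:o onto floor
drop 1:o onto {0:o}
drop 2:o onto {1:o}
drop 3:o onto {2:o}
drop 4:i onto floor
drop 5:i onto {4:i}
drop 6:i onto {5:i}
drop 7:u onto {3:o, 6:i}
drop 8:i onto {7:u}
ground layer = {0:o, 4:i}
drop-orders for the pieces not yet dropped (sum over which currently-grounded one goes next):
  1 to go: {8} 1
  2 to go: {7,8} 1
  3 to go: {3,7,8} 1  {6,7,8} 1
  4 to go: {2,3,7,8} 1  {3,6,7,8} 2  {5,6,7,8} 1
  5 to go: {1,2,3,7,8} 1  {2,3,6,7,8} 3  {3,5,6,7,8} 3  {4,5,6,7,8} 1
  6 to go: {0,1,2,3,7,8} 1  {1,2,3,6,7,8} 4  {2,3,5,6,7,8} 6  {3,4,5,6,7,8} 4
  7 to go: {0,1,2,3,6,7,8} 5  {1,2,3,5,6,7,8} 10  {2,3,4,5,6,7,8} 10
  if 0:o drops first: 20 orders
  if 4:i drops first: 15 orders
heap linearizations: 35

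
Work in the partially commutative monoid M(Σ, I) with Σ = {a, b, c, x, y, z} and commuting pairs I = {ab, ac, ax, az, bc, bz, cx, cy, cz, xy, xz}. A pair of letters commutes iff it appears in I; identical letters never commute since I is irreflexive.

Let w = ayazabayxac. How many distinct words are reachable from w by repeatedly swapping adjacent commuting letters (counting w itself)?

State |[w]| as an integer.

drop 0:a onto floor
drop 1:y onto {0:a}
drop 2:a onto {1:y}
drop 3:z onto {1:y}
drop 4:a onto {2:a}
drop 5:b onto {1:y}
drop 6:a onto {4:a}
drop 7:y onto {3:z, 5:b, 6:a}
drop 8:x onto {5:b}
drop 9:a onto {7:y}
drop 10:c onto floor
ground layer = {0:a, 10:c}
drop-orders for the pieces not yet dropped (sum over which currently-grounded one goes next):
  1 to go: {8} 1  {9} 1  {10} 1
  2 to go: {7,9} 1  {8,9} 2  {8,10} 2  {9,10} 2
  3 to go: {3,7,9} 1  {6,7,9} 1  {7,8,9} 3  {7,9,10} 3  {8,9,10} 6
  4 to go: {3,6,7,9} 2  {3,7,8,9} 4  {3,7,9,10} 4  {4,6,7,9} 1  {5,7,8,9} 3  {6,7,8,9} 4  {6,7,9,10} 4  {7,8,9,10} 12
  5 to go: {2,4,6,7,9} 1  {3,4,6,7,9} 3  {3,5,7,8,9} 7  {3,6,7,8,9} 10  {3,6,7,9,10} 10  {3,7,8,9,10} 20  {4,6,7,8,9} 5  {4,6,7,9,10} 5  {5,6,7,8,9} 7  {5,7,8,9,10} 15  {6,7,8,9,10} 20
  6 to go: {2,3,4,6,7,9} 4  {2,4,6,7,8,9} 6  {2,4,6,7,9,10} 6  {3,4,6,7,8,9} 18  {3,4,6,7,9,10} 18  {3,5,6,7,8,9} 24  {3,5,7,8,9,10} 42  {3,6,7,8,9,10} 60  {4,5,6,7,8,9} 12  {4,6,7,8,9,10} 30  {5,6,7,8,9,10} 42
  7 to go: {2,3,4,6,7,8,9} 28  {2,3,4,6,7,9,10} 28  {2,4,5,6,7,8,9} 18  {2,4,6,7,8,9,10} 42  {3,4,5,6,7,8,9} 54  {3,4,6,7,8,9,10} 126  {3,5,6,7,8,9,10} 168  {4,5,6,7,8,9,10} 84
  8 to go: {2,3,4,5,6,7,8,9} 100  {2,3,4,6,7,8,9,10} 224  {2,4,5,6,7,8,9,10} 144  {3,4,5,6,7,8,9,10} 432
  9 to go: {1,2,3,4,5,6,7,8,9} 100  {2,3,4,5,6,7,8,9,10} 900
  if 0:a drops first: 1000 orders
  if 10:c drops first: 100 orders
heap linearizations: 1100

1100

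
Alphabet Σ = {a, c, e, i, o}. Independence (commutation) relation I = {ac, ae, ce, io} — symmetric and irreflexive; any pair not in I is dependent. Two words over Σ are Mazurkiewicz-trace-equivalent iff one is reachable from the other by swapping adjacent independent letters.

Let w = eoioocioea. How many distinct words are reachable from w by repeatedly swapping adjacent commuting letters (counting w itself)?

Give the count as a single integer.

16

0(e) covers ∅
1(o) covers 0:e
2(i) covers 0:e
3(o) covers 1:o
4(o) covers 3:o
5(c) covers 2:i, 4:o
6(i) covers 5:c
7(o) covers 5:c
8(e) covers 6:i, 7:o
9(a) covers 6:i, 7:o
floor of heap: 0:e
completions by unplaced set U, small U first (add the entries for U minus each lowest piece of U):
  |U|=1: {8}:1  {9}:1
  |U|=2: {8,9}:2
  |U|=3: {6,8,9}:2  {7,8,9}:2
  |U|=4: {6,7,8,9}:4
  |U|=5: {5,6,7,8,9}:4
  |U|=6: {2,5,6,7,8,9}:4  {4,5,6,7,8,9}:4
  |U|=7: {2,4,5,6,7,8,9}:8  {3,4,5,6,7,8,9}:4
  |U|=8: {1,3,4,5,6,7,8,9}:4  {2,3,4,5,6,7,8,9}:12
  start at 0(e): 16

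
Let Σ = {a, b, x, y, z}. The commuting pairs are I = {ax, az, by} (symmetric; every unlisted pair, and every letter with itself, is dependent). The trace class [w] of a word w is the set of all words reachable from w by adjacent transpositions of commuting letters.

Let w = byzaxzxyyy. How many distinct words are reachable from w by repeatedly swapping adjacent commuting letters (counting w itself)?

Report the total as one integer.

10

drop 0:b onto floor
drop 1:y onto floor
drop 2:z onto {0:b, 1:y}
drop 3:a onto {0:b, 1:y}
drop 4:x onto {2:z}
drop 5:z onto {4:x}
drop 6:x onto {5:z}
drop 7:y onto {3:a, 6:x}
drop 8:y onto {7:y}
drop 9:y onto {8:y}
ground layer = {0:b, 1:y}
drop-orders for the pieces not yet dropped (sum over which currently-grounded one goes next):
  1 to go: {9} 1
  2 to go: {8,9} 1
  3 to go: {7,8,9} 1
  4 to go: {3,7,8,9} 1  {6,7,8,9} 1
  5 to go: {3,6,7,8,9} 2  {5,6,7,8,9} 1
  6 to go: {3,5,6,7,8,9} 3  {4,5,6,7,8,9} 1
  7 to go: {2,4,5,6,7,8,9} 1  {3,4,5,6,7,8,9} 4
  8 to go: {2,3,4,5,6,7,8,9} 5
  if 0:b drops first: 5 orders
  if 1:y drops first: 5 orders
heap linearizations: 10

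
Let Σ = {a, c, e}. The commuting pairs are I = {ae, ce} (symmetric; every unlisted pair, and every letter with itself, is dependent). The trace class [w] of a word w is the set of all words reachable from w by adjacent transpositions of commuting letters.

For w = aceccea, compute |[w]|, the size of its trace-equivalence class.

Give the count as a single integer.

piece 0:a — minimal
piece 1:c rests on {0:a}
piece 2:e — minimal
piece 3:c rests on {1:c}
piece 4:c rests on {3:c}
piece 5:e rests on {2:e}
piece 6:a rests on {4:c}
minimal pieces: {0:a, 2:e}
ways to finish when only these pieces remain (= sum over removing one remaining piece with nothing left below it):
  1 left: {5}→1  {6}→1
  2 left: {2,5}→1  {4,6}→1  {5,6}→2
  3 left: {2,5,6}→3  {3,4,6}→1  {4,5,6}→3
  4 left: {1,3,4,6}→1  {2,4,5,6}→6  {3,4,5,6}→4
  5 left: {0,1,3,4,6}→1  {1,3,4,5,6}→5  {2,3,4,5,6}→10
  placing 0:a first → 15 extensions
  placing 2:e first → 6 extensions
total linear extensions = 21

21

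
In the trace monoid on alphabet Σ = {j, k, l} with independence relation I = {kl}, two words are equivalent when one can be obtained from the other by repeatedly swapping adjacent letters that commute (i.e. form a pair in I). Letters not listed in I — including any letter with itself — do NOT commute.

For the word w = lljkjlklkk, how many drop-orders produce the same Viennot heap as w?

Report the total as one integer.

piece 0:l — minimal
piece 1:l rests on {0:l}
piece 2:j rests on {1:l}
piece 3:k rests on {2:j}
piece 4:j rests on {3:k}
piece 5:l rests on {4:j}
piece 6:k rests on {4:j}
piece 7:l rests on {5:l}
piece 8:k rests on {6:k}
piece 9:k rests on {8:k}
minimal pieces: {0:l}
ways to finish when only these pieces remain (= sum over removing one remaining piece with nothing left below it):
  1 left: {7}→1  {9}→1
  2 left: {5,7}→1  {7,9}→2  {8,9}→1
  3 left: {5,7,9}→3  {6,8,9}→1  {7,8,9}→3
  4 left: {5,7,8,9}→6  {6,7,8,9}→4
  5 left: {5,6,7,8,9}→10
  6 left: {4,5,6,7,8,9}→10
  7 left: {3,4,5,6,7,8,9}→10
  8 left: {2,3,4,5,6,7,8,9}→10
  placing 0:l first → 10 extensions

10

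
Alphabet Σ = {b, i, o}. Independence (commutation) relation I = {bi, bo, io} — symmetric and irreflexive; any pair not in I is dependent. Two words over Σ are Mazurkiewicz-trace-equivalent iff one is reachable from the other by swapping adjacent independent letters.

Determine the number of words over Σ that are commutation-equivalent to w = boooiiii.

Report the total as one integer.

280

#0=b has no predecessor
#1=o has no predecessor
#2=o depends on [1:o]
#3=o depends on [2:o]
#4=i has no predecessor
#5=i depends on [4:i]
#6=i depends on [5:i]
#7=i depends on [6:i]
sources: [0:b, 1:o, 4:i]
N(rest) = Σ N(rest − s) over sources s of rest; N(one piece) = 1:
  size 1 → [0]=1  [3]=1  [7]=1
  size 2 → [0,3]=2  [0,7]=2  [2,3]=1  [3,7]=2  [6,7]=1
  size 3 → [0,2,3]=3  [0,3,7]=6  [0,6,7]=3  [1,2,3]=1  [2,3,7]=3  [3,6,7]=3  [5,6,7]=1
  size 4 → [0,1,2,3]=4  [0,2,3,7]=12  [0,3,6,7]=12  [0,5,6,7]=4  [1,2,3,7]=4  [2,3,6,7]=6  [3,5,6,7]=4  [4,5,6,7]=1
  size 5 → [0,1,2,3,7]=20  [0,2,3,6,7]=30  [0,3,5,6,7]=20  [0,4,5,6,7]=5  [1,2,3,6,7]=10  [2,3,5,6,7]=10  [3,4,5,6,7]=5
  size 6 → [0,1,2,3,6,7]=60  [0,2,3,5,6,7]=60  [0,3,4,5,6,7]=30  [1,2,3,5,6,7]=20  [2,3,4,5,6,7]=15
  first=0(b) contributes 35
  first=1(o) contributes 105
  first=4(i) contributes 140
|[w]| = 280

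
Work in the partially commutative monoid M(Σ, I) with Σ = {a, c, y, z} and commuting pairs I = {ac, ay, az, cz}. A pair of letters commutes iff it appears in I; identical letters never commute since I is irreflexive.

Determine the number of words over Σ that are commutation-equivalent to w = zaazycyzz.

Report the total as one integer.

#0=z has no predecessor
#1=a has no predecessor
#2=a depends on [1:a]
#3=z depends on [0:z]
#4=y depends on [3:z]
#5=c depends on [4:y]
#6=y depends on [5:c]
#7=z depends on [6:y]
#8=z depends on [7:z]
sources: [0:z, 1:a]
N(rest) = Σ N(rest − s) over sources s of rest; N(one piece) = 1:
  size 1 → [2]=1  [8]=1
  size 2 → [1,2]=1  [2,8]=2  [7,8]=1
  size 3 → [1,2,8]=3  [2,7,8]=3  [6,7,8]=1
  size 4 → [1,2,7,8]=6  [2,6,7,8]=4  [5,6,7,8]=1
  size 5 → [1,2,6,7,8]=10  [2,5,6,7,8]=5  [4,5,6,7,8]=1
  size 6 → [1,2,5,6,7,8]=15  [2,4,5,6,7,8]=6  [3,4,5,6,7,8]=1
  size 7 → [0,3,4,5,6,7,8]=1  [1,2,4,5,6,7,8]=21  [2,3,4,5,6,7,8]=7
  first=0(z) contributes 28
  first=1(a) contributes 8
|[w]| = 36

36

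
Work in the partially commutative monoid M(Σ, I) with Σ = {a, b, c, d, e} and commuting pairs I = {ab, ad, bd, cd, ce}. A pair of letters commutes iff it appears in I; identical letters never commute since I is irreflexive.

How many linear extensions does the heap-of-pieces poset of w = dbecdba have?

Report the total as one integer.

34

#0=d has no predecessor
#1=b has no predecessor
#2=e depends on [0:d, 1:b]
#3=c depends on [1:b]
#4=d depends on [2:e]
#5=b depends on [2:e, 3:c]
#6=a depends on [2:e, 3:c]
sources: [0:d, 1:b]
N(rest) = Σ N(rest − s) over sources s of rest; N(one piece) = 1:
  size 1 → [4]=1  [5]=1  [6]=1
  size 2 → [4,5]=2  [4,6]=2  [5,6]=2
  size 3 → [3,5,6]=2  [4,5,6]=6
  size 4 → [2,4,5,6]=6  [3,4,5,6]=8
  size 5 → [0,2,4,5,6]=6  [2,3,4,5,6]=14
  first=0(d) contributes 14
  first=1(b) contributes 20
|[w]| = 34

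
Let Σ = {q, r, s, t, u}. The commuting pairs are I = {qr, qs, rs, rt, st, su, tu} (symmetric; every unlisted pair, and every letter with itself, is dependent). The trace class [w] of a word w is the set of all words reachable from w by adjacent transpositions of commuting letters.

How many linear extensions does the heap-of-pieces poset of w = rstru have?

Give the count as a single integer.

0(r) covers ∅
1(s) covers ∅
2(t) covers ∅
3(r) covers 0:r
4(u) covers 3:r
floor of heap: 0:r, 1:s, 2:t
completions by unplaced set U, small U first (add the entries for U minus each lowest piece of U):
  |U|=1: {1}:1  {2}:1  {4}:1
  |U|=2: {1,2}:2  {1,4}:2  {2,4}:2  {3,4}:1
  |U|=3: {0,3,4}:1  {1,2,4}:6  {1,3,4}:3  {2,3,4}:3
  start at 0(r): 12
  start at 1(s): 4
  start at 2(t): 4
sum over floor = 20

20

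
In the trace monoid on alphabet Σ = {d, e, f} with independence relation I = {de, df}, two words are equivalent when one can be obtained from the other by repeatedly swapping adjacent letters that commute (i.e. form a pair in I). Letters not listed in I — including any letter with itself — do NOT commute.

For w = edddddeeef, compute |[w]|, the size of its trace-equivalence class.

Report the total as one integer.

252

0(e) covers ∅
1(d) covers ∅
2(d) covers 1:d
3(d) covers 2:d
4(d) covers 3:d
5(d) covers 4:d
6(e) covers 0:e
7(e) covers 6:e
8(e) covers 7:e
9(f) covers 8:e
floor of heap: 0:e, 1:d
completions by unplaced set U, small U first (add the entries for U minus each lowest piece of U):
  |U|=1: {5}:1  {9}:1
  |U|=2: {4,5}:1  {5,9}:2  {8,9}:1
  |U|=3: {3,4,5}:1  {4,5,9}:3  {5,8,9}:3  {7,8,9}:1
  |U|=4: {2,3,4,5}:1  {3,4,5,9}:4  {4,5,8,9}:6  {5,7,8,9}:4  {6,7,8,9}:1
  |U|=5: {0,6,7,8,9}:1  {1,2,3,4,5}:1  {2,3,4,5,9}:5  {3,4,5,8,9}:10  {4,5,7,8,9}:10  {5,6,7,8,9}:5
  |U|=6: {0,5,6,7,8,9}:6  {1,2,3,4,5,9}:6  {2,3,4,5,8,9}:15  {3,4,5,7,8,9}:20  {4,5,6,7,8,9}:15
  |U|=7: {0,4,5,6,7,8,9}:21  {1,2,3,4,5,8,9}:21  {2,3,4,5,7,8,9}:35  {3,4,5,6,7,8,9}:35
  |U|=8: {0,3,4,5,6,7,8,9}:56  {1,2,3,4,5,7,8,9}:56  {2,3,4,5,6,7,8,9}:70
  start at 0(e): 126
  start at 1(d): 126
sum over floor = 252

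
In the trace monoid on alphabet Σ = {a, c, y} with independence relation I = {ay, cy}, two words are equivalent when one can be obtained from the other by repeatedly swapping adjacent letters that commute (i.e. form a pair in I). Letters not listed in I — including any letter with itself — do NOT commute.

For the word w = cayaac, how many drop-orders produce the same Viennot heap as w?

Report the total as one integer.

6

drop 0:c onto floor
drop 1:a onto {0:c}
drop 2:y onto floor
drop 3:a onto {1:a}
drop 4:a onto {3:a}
drop 5:c onto {4:a}
ground layer = {0:c, 2:y}
drop-orders for the pieces not yet dropped (sum over which currently-grounded one goes next):
  1 to go: {2} 1  {5} 1
  2 to go: {2,5} 2  {4,5} 1
  3 to go: {2,4,5} 3  {3,4,5} 1
  4 to go: {1,3,4,5} 1  {2,3,4,5} 4
  if 0:c drops first: 5 orders
  if 2:y drops first: 1 orders
heap linearizations: 6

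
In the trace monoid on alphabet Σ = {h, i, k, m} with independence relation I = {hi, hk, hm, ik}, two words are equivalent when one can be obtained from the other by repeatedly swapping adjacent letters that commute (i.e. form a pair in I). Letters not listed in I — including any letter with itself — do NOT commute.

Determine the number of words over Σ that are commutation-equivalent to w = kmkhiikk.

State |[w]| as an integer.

80

drop 0:k onto floor
drop 1:m onto {0:k}
drop 2:k onto {1:m}
drop 3:h onto floor
drop 4:i onto {1:m}
drop 5:i onto {4:i}
drop 6:k onto {2:k}
drop 7:k onto {6:k}
ground layer = {0:k, 3:h}
drop-orders for the pieces not yet dropped (sum over which currently-grounded one goes next):
  1 to go: {3} 1  {5} 1  {7} 1
  2 to go: {3,5} 2  {3,7} 2  {4,5} 1  {5,7} 2  {6,7} 1
  3 to go: {2,6,7} 1  {3,4,5} 3  {3,5,7} 6  {3,6,7} 3  {4,5,7} 3  {5,6,7} 3
  4 to go: {2,3,6,7} 4  {2,5,6,7} 4  {3,4,5,7} 12  {3,5,6,7} 12  {4,5,6,7} 6
  5 to go: {2,3,5,6,7} 20  {2,4,5,6,7} 10  {3,4,5,6,7} 30
  6 to go: {1,2,4,5,6,7} 10  {2,3,4,5,6,7} 60
  if 0:k drops first: 70 orders
  if 3:h drops first: 10 orders
heap linearizations: 80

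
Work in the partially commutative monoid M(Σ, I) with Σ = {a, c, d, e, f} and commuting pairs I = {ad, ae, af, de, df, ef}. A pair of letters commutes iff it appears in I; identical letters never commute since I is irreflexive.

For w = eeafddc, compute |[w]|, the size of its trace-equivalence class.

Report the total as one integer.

180

0(e) covers ∅
1(e) covers 0:e
2(a) covers ∅
3(f) covers ∅
4(d) covers ∅
5(d) covers 4:d
6(c) covers 1:e, 2:a, 3:f, 5:d
floor of heap: 0:e, 2:a, 3:f, 4:d
completions by unplaced set U, small U first (add the entries for U minus each lowest piece of U):
  |U|=1: {6}:1
  |U|=2: {1,6}:1  {2,6}:1  {3,6}:1  {5,6}:1
  |U|=3: {0,1,6}:1  {1,2,6}:2  {1,3,6}:2  {1,5,6}:2  {2,3,6}:2  {2,5,6}:2  {3,5,6}:2  {4,5,6}:1
  |U|=4: {0,1,2,6}:3  {0,1,3,6}:3  {0,1,5,6}:3  {1,2,3,6}:6  {1,2,5,6}:6  {1,3,5,6}:6  {1,4,5,6}:3  {2,3,5,6}:6  {2,4,5,6}:3  {3,4,5,6}:3
  |U|=5: {0,1,2,3,6}:12  {0,1,2,5,6}:12  {0,1,3,5,6}:12  {0,1,4,5,6}:6  {1,2,3,5,6}:24  {1,2,4,5,6}:12  {1,3,4,5,6}:12  {2,3,4,5,6}:12
  start at 0(e): 60
  start at 2(a): 30
  start at 3(f): 30
  start at 4(d): 60
sum over floor = 180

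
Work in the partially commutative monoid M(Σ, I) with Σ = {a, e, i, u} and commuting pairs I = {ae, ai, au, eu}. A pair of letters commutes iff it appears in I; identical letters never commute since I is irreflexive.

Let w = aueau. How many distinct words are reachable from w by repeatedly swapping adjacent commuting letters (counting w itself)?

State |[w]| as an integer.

30

0(a) covers ∅
1(u) covers ∅
2(e) covers ∅
3(a) covers 0:a
4(u) covers 1:u
floor of heap: 0:a, 1:u, 2:e
completions by unplaced set U, small U first (add the entries for U minus each lowest piece of U):
  |U|=1: {2}:1  {3}:1  {4}:1
  |U|=2: {0,3}:1  {1,4}:1  {2,3}:2  {2,4}:2  {3,4}:2
  |U|=3: {0,2,3}:3  {0,3,4}:3  {1,2,4}:3  {1,3,4}:3  {2,3,4}:6
  start at 0(a): 12
  start at 1(u): 12
  start at 2(e): 6
sum over floor = 30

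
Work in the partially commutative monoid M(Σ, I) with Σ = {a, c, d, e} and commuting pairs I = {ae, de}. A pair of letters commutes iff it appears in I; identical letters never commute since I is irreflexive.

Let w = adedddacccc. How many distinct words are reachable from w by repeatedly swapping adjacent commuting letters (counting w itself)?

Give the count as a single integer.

7

piece 0:a — minimal
piece 1:d rests on {0:a}
piece 2:e — minimal
piece 3:d rests on {1:d}
piece 4:d rests on {3:d}
piece 5:d rests on {4:d}
piece 6:a rests on {5:d}
piece 7:c rests on {2:e, 6:a}
piece 8:c rests on {7:c}
piece 9:c rests on {8:c}
piece 10:c rests on {9:c}
minimal pieces: {0:a, 2:e}
ways to finish when only these pieces remain (= sum over removing one remaining piece with nothing left below it):
  1 left: {10}→1
  2 left: {9,10}→1
  3 left: {8,9,10}→1
  4 left: {7,8,9,10}→1
  5 left: {2,7,8,9,10}→1  {6,7,8,9,10}→1
  6 left: {2,6,7,8,9,10}→2  {5,6,7,8,9,10}→1
  7 left: {2,5,6,7,8,9,10}→3  {4,5,6,7,8,9,10}→1
  8 left: {2,4,5,6,7,8,9,10}→4  {3,4,5,6,7,8,9,10}→1
  9 left: {1,3,4,5,6,7,8,9,10}→1  {2,3,4,5,6,7,8,9,10}→5
  placing 0:a first → 6 extensions
  placing 2:e first → 1 extensions
total linear extensions = 7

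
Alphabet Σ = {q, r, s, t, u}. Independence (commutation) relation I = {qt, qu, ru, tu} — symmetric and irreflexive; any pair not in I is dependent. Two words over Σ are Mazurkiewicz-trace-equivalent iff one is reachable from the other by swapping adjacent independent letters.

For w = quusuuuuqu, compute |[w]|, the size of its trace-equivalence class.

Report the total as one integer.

0(q) covers ∅
1(u) covers ∅
2(u) covers 1:u
3(s) covers 0:q, 2:u
4(u) covers 3:s
5(u) covers 4:u
6(u) covers 5:u
7(u) covers 6:u
8(q) covers 3:s
9(u) covers 7:u
floor of heap: 0:q, 1:u
completions by unplaced set U, small U first (add the entries for U minus each lowest piece of U):
  |U|=1: {8}:1  {9}:1
  |U|=2: {7,9}:1  {8,9}:2
  |U|=3: {6,7,9}:1  {7,8,9}:3
  |U|=4: {5,6,7,9}:1  {6,7,8,9}:4
  |U|=5: {4,5,6,7,9}:1  {5,6,7,8,9}:5
  |U|=6: {4,5,6,7,8,9}:6
  |U|=7: {3,4,5,6,7,8,9}:6
  |U|=8: {0,3,4,5,6,7,8,9}:6  {2,3,4,5,6,7,8,9}:6
  start at 0(q): 6
  start at 1(u): 12
sum over floor = 18

18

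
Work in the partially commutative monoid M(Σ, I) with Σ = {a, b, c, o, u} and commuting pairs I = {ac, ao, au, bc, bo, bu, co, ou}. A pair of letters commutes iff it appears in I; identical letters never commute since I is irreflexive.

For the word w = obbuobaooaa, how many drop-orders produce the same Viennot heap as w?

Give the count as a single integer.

#0=o has no predecessor
#1=b has no predecessor
#2=b depends on [1:b]
#3=u has no predecessor
#4=o depends on [0:o]
#5=b depends on [2:b]
#6=a depends on [5:b]
#7=o depends on [4:o]
#8=o depends on [7:o]
#9=a depends on [6:a]
#10=a depends on [9:a]
sources: [0:o, 1:b, 3:u]
N(rest) = Σ N(rest − s) over sources s of rest; N(one piece) = 1:
  size 1 → [3]=1  [8]=1  [10]=1
  size 2 → [3,8]=2  [3,10]=2  [7,8]=1  [8,10]=2  [9,10]=1
  size 3 → [3,7,8]=3  [3,8,10]=6  [3,9,10]=3  [4,7,8]=1  [6,9,10]=1  [7,8,10]=3  [8,9,10]=3
  size 4 → [0,4,7,8]=1  [3,4,7,8]=4  [3,6,9,10]=4  [3,7,8,10]=12  [3,8,9,10]=12  [4,7,8,10]=4  [5,6,9,10]=1  [6,8,9,10]=4  [7,8,9,10]=6
  size 5 → [0,3,4,7,8]=5  [0,4,7,8,10]=5  [2,5,6,9,10]=1  [3,4,7,8,10]=20  [3,5,6,9,10]=5  [3,6,8,9,10]=20  [3,7,8,9,10]=30  [4,7,8,9,10]=10  [5,6,8,9,10]=5  [6,7,8,9,10]=10
  size 6 → [0,3,4,7,8,10]=30  [0,4,7,8,9,10]=15  [1,2,5,6,9,10]=1  [2,3,5,6,9,10]=6  [2,5,6,8,9,10]=6  [3,4,7,8,9,10]=60  [3,5,6,8,9,10]=30  [3,6,7,8,9,10]=60  [4,6,7,8,9,10]=20  [5,6,7,8,9,10]=15
  size 7 → [0,3,4,7,8,9,10]=105  [0,4,6,7,8,9,10]=35  [1,2,3,5,6,9,10]=7  [1,2,5,6,8,9,10]=7  [2,3,5,6,8,9,10]=42  [2,5,6,7,8,9,10]=21  [3,4,6,7,8,9,10]=140  [3,5,6,7,8,9,10]=105  [4,5,6,7,8,9,10]=35
  size 8 → [0,3,4,6,7,8,9,10]=280  [0,4,5,6,7,8,9,10]=70  [1,2,3,5,6,8,9,10]=56  [1,2,5,6,7,8,9,10]=28  [2,3,5,6,7,8,9,10]=168  [2,4,5,6,7,8,9,10]=56  [3,4,5,6,7,8,9,10]=280
  size 9 → [0,2,4,5,6,7,8,9,10]=126  [0,3,4,5,6,7,8,9,10]=630  [1,2,3,5,6,7,8,9,10]=252  [1,2,4,5,6,7,8,9,10]=84  [2,3,4,5,6,7,8,9,10]=504
  first=0(o) contributes 840
  first=1(b) contributes 1260
  first=3(u) contributes 210
|[w]| = 2310

2310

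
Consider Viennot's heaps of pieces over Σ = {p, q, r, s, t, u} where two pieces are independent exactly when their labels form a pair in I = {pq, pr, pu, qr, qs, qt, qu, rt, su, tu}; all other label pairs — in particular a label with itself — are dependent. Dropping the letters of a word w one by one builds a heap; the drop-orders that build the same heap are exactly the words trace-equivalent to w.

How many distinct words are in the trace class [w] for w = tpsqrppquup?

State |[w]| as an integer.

1100

drop 0:t onto floor
drop 1:p onto {0:t}
drop 2:s onto {1:p}
drop 3:q onto floor
drop 4:r onto {2:s}
drop 5:p onto {2:s}
drop 6:p onto {5:p}
drop 7:q onto {3:q}
drop 8:u onto {4:r}
drop 9:u onto {8:u}
drop 10:p onto {6:p}
ground layer = {0:t, 3:q}
drop-orders for the pieces not yet dropped (sum over which currently-grounded one goes next):
  1 to go: {7} 1  {9} 1  {10} 1
  2 to go: {3,7} 1  {6,10} 1  {7,9} 2  {7,10} 2  {8,9} 1  {9,10} 2
  3 to go: {3,7,9} 3  {3,7,10} 3  {4,8,9} 1  {5,6,10} 1  {6,7,10} 3  {6,9,10} 3  {7,8,9} 3  {7,9,10} 6  {8,9,10} 3
  4 to go: {3,6,7,10} 6  {3,7,8,9} 6  {3,7,9,10} 12  {4,7,8,9} 4  {4,8,9,10} 4  {5,6,7,10} 4  {5,6,9,10} 4  {6,7,9,10} 12  {6,8,9,10} 6  {7,8,9,10} 12
  5 to go: {3,4,7,8,9} 10  {3,5,6,7,10} 10  {3,6,7,9,10} 30  {3,7,8,9,10} 30  {4,6,8,9,10} 10  {4,7,8,9,10} 20  {5,6,7,9,10} 20  {5,6,8,9,10} 10  {6,7,8,9,10} 30
  6 to go: {3,4,7,8,9,10} 60  {3,5,6,7,9,10} 60  {3,6,7,8,9,10} 90  {4,5,6,8,9,10} 20  {4,6,7,8,9,10} 60  {5,6,7,8,9,10} 60
  7 to go: {2,4,5,6,8,9,10} 20  {3,4,6,7,8,9,10} 210  {3,5,6,7,8,9,10} 210  {4,5,6,7,8,9,10} 140
  8 to go: {1,2,4,5,6,8,9,10} 20  {2,4,5,6,7,8,9,10} 160  {3,4,5,6,7,8,9,10} 560
  9 to go: {0,1,2,4,5,6,8,9,10} 20  {1,2,4,5,6,7,8,9,10} 180  {2,3,4,5,6,7,8,9,10} 720
  if 0:t drops first: 900 orders
  if 3:q drops first: 200 orders
heap linearizations: 1100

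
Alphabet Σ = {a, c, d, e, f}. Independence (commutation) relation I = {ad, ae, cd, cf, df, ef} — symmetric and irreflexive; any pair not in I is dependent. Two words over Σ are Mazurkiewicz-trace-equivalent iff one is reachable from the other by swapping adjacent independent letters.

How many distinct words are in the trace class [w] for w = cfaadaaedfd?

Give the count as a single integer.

532

piece 0:c — minimal
piece 1:f — minimal
piece 2:a rests on {0:c, 1:f}
piece 3:a rests on {2:a}
piece 4:d — minimal
piece 5:a rests on {3:a}
piece 6:a rests on {5:a}
piece 7:e rests on {0:c, 4:d}
piece 8:d rests on {7:e}
piece 9:f rests on {6:a}
piece 10:d rests on {8:d}
minimal pieces: {0:c, 1:f, 4:d}
ways to finish when only these pieces remain (= sum over removing one remaining piece with nothing left below it):
  1 left: {9}→1  {10}→1
  2 left: {6,9}→1  {8,10}→1  {9,10}→2
  3 left: {5,6,9}→1  {6,9,10}→3  {7,8,10}→1  {8,9,10}→3
  4 left: {3,5,6,9}→1  {4,7,8,10}→1  {5,6,9,10}→4  {6,8,9,10}→6  {7,8,9,10}→4
  5 left: {2,3,5,6,9}→1  {3,5,6,9,10}→5  {4,7,8,9,10}→5  {5,6,8,9,10}→10  {6,7,8,9,10}→10
  6 left: {1,2,3,5,6,9}→1  {2,3,5,6,9,10}→6  {3,5,6,8,9,10}→15  {4,6,7,8,9,10}→15  {5,6,7,8,9,10}→20
  7 left: {1,2,3,5,6,9,10}→7  {2,3,5,6,8,9,10}→21  {3,5,6,7,8,9,10}→35  {4,5,6,7,8,9,10}→35
  8 left: {1,2,3,5,6,8,9,10}→28  {2,3,5,6,7,8,9,10}→56  {3,4,5,6,7,8,9,10}→70
  9 left: {0,2,3,5,6,7,8,9,10}→56  {1,2,3,5,6,7,8,9,10}→84  {2,3,4,5,6,7,8,9,10}→126
  placing 0:c first → 210 extensions
  placing 1:f first → 182 extensions
  placing 4:d first → 140 extensions
total linear extensions = 532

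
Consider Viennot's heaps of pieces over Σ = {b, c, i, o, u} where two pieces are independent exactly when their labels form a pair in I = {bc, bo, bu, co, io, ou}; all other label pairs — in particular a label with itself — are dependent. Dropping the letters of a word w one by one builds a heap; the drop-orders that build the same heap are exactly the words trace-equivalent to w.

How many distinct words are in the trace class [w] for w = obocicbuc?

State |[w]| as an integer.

288

0(o) covers ∅
1(b) covers ∅
2(o) covers 0:o
3(c) covers ∅
4(i) covers 1:b, 3:c
5(c) covers 4:i
6(b) covers 4:i
7(u) covers 5:c
8(c) covers 7:u
floor of heap: 0:o, 1:b, 3:c
completions by unplaced set U, small U first (add the entries for U minus each lowest piece of U):
  |U|=1: {2}:1  {6}:1  {8}:1
  |U|=2: {0,2}:1  {2,6}:2  {2,8}:2  {6,8}:2  {7,8}:1
  |U|=3: {0,2,6}:3  {0,2,8}:3  {2,6,8}:6  {2,7,8}:3  {5,7,8}:1  {6,7,8}:3
  |U|=4: {0,2,6,8}:12  {0,2,7,8}:6  {2,5,7,8}:4  {2,6,7,8}:12  {5,6,7,8}:4
  |U|=5: {0,2,5,7,8}:10  {0,2,6,7,8}:30  {2,5,6,7,8}:20  {4,5,6,7,8}:4
  |U|=6: {0,2,5,6,7,8}:60  {1,4,5,6,7,8}:4  {2,4,5,6,7,8}:24  {3,4,5,6,7,8}:4
  |U|=7: {0,2,4,5,6,7,8}:84  {1,2,4,5,6,7,8}:28  {1,3,4,5,6,7,8}:8  {2,3,4,5,6,7,8}:28
  start at 0(o): 64
  start at 1(b): 112
  start at 3(c): 112
sum over floor = 288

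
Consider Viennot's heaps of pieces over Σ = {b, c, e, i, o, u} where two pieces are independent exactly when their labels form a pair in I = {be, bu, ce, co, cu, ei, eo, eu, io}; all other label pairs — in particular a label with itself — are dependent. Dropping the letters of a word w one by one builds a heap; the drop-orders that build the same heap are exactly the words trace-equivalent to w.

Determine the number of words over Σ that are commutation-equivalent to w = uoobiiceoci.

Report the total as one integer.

#0=u has no predecessor
#1=o depends on [0:u]
#2=o depends on [1:o]
#3=b depends on [2:o]
#4=i depends on [3:b]
#5=i depends on [4:i]
#6=c depends on [5:i]
#7=e has no predecessor
#8=o depends on [3:b]
#9=c depends on [6:c]
#10=i depends on [9:c]
sources: [0:u, 7:e]
N(rest) = Σ N(rest − s) over sources s of rest; N(one piece) = 1:
  size 1 → [7]=1  [8]=1  [10]=1
  size 2 → [7,8]=2  [7,10]=2  [8,10]=2  [9,10]=1
  size 3 → [6,9,10]=1  [7,8,10]=6  [7,9,10]=3  [8,9,10]=3
  size 4 → [5,6,9,10]=1  [6,7,9,10]=4  [6,8,9,10]=4  [7,8,9,10]=12
  size 5 → [4,5,6,9,10]=1  [5,6,7,9,10]=5  [5,6,8,9,10]=5  [6,7,8,9,10]=20
  size 6 → [4,5,6,7,9,10]=6  [4,5,6,8,9,10]=6  [5,6,7,8,9,10]=30
  size 7 → [3,4,5,6,8,9,10]=6  [4,5,6,7,8,9,10]=42
  size 8 → [2,3,4,5,6,8,9,10]=6  [3,4,5,6,7,8,9,10]=48
  size 9 → [1,2,3,4,5,6,8,9,10]=6  [2,3,4,5,6,7,8,9,10]=54
  first=0(u) contributes 60
  first=7(e) contributes 6
|[w]| = 66

66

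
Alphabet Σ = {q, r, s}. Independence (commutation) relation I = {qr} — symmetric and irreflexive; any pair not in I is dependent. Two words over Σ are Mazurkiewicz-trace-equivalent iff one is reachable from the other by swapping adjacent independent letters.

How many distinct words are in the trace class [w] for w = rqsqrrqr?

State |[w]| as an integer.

#0=r has no predecessor
#1=q has no predecessor
#2=s depends on [0:r, 1:q]
#3=q depends on [2:s]
#4=r depends on [2:s]
#5=r depends on [4:r]
#6=q depends on [3:q]
#7=r depends on [5:r]
sources: [0:r, 1:q]
N(rest) = Σ N(rest − s) over sources s of rest; N(one piece) = 1:
  size 1 → [6]=1  [7]=1
  size 2 → [3,6]=1  [5,7]=1  [6,7]=2
  size 3 → [3,6,7]=3  [4,5,7]=1  [5,6,7]=3
  size 4 → [3,5,6,7]=6  [4,5,6,7]=4
  size 5 → [3,4,5,6,7]=10
  size 6 → [2,3,4,5,6,7]=10
  first=0(r) contributes 10
  first=1(q) contributes 10
|[w]| = 20

20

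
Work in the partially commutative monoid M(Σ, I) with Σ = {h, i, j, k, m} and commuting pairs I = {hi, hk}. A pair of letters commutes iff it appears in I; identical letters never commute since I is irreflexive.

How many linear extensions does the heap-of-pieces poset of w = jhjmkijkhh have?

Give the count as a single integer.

piece 0:j — minimal
piece 1:h rests on {0:j}
piece 2:j rests on {1:h}
piece 3:m rests on {2:j}
piece 4:k rests on {3:m}
piece 5:i rests on {4:k}
piece 6:j rests on {5:i}
piece 7:k rests on {6:j}
piece 8:h rests on {6:j}
piece 9:h rests on {8:h}
minimal pieces: {0:j}
ways to finish when only these pieces remain (= sum over removing one remaining piece with nothing left below it):
  1 left: {7}→1  {9}→1
  2 left: {7,9}→2  {8,9}→1
  3 left: {7,8,9}→3
  4 left: {6,7,8,9}→3
  5 left: {5,6,7,8,9}→3
  6 left: {4,5,6,7,8,9}→3
  7 left: {3,4,5,6,7,8,9}→3
  8 left: {2,3,4,5,6,7,8,9}→3
  placing 0:j first → 3 extensions

3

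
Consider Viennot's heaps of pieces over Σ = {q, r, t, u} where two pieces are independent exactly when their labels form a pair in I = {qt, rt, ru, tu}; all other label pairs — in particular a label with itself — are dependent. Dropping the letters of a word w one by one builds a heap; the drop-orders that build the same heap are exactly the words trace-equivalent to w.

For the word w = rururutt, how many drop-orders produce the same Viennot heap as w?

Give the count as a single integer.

560

0(r) covers ∅
1(u) covers ∅
2(r) covers 0:r
3(u) covers 1:u
4(r) covers 2:r
5(u) covers 3:u
6(t) covers ∅
7(t) covers 6:t
floor of heap: 0:r, 1:u, 6:t
completions by unplaced set U, small U first (add the entries for U minus each lowest piece of U):
  |U|=1: {4}:1  {5}:1  {7}:1
  |U|=2: {2,4}:1  {3,5}:1  {4,5}:2  {4,7}:2  {5,7}:2  {6,7}:1
  |U|=3: {0,2,4}:1  {1,3,5}:1  {2,4,5}:3  {2,4,7}:3  {3,4,5}:3  {3,5,7}:3  {4,5,7}:6  {4,6,7}:3  {5,6,7}:3
  |U|=4: {0,2,4,5}:4  {0,2,4,7}:4  {1,3,4,5}:4  {1,3,5,7}:4  {2,3,4,5}:6  {2,4,5,7}:12  {2,4,6,7}:6  {3,4,5,7}:12  {3,5,6,7}:6  {4,5,6,7}:12
  |U|=5: {0,2,3,4,5}:10  {0,2,4,5,7}:20  {0,2,4,6,7}:10  {1,2,3,4,5}:10  {1,3,4,5,7}:20  {1,3,5,6,7}:10  {2,3,4,5,7}:30  {2,4,5,6,7}:30  {3,4,5,6,7}:30
  |U|=6: {0,1,2,3,4,5}:20  {0,2,3,4,5,7}:60  {0,2,4,5,6,7}:60  {1,2,3,4,5,7}:60  {1,3,4,5,6,7}:60  {2,3,4,5,6,7}:90
  start at 0(r): 210
  start at 1(u): 210
  start at 6(t): 140
sum over floor = 560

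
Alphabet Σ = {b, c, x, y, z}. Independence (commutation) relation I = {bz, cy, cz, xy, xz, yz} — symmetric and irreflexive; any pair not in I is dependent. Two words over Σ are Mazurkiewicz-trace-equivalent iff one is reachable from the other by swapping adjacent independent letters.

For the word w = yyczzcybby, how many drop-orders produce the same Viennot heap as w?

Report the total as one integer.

450

#0=y has no predecessor
#1=y depends on [0:y]
#2=c has no predecessor
#3=z has no predecessor
#4=z depends on [3:z]
#5=c depends on [2:c]
#6=y depends on [1:y]
#7=b depends on [5:c, 6:y]
#8=b depends on [7:b]
#9=y depends on [8:b]
sources: [0:y, 2:c, 3:z]
N(rest) = Σ N(rest − s) over sources s of rest; N(one piece) = 1:
  size 1 → [4]=1  [9]=1
  size 2 → [3,4]=1  [4,9]=2  [8,9]=1
  size 3 → [3,4,9]=3  [4,8,9]=3  [7,8,9]=1
  size 4 → [3,4,8,9]=6  [4,7,8,9]=4  [5,7,8,9]=1  [6,7,8,9]=1
  size 5 → [1,6,7,8,9]=1  [2,5,7,8,9]=1  [3,4,7,8,9]=10  [4,5,7,8,9]=5  [4,6,7,8,9]=5  [5,6,7,8,9]=2
  size 6 → [0,1,6,7,8,9]=1  [1,4,6,7,8,9]=6  [1,5,6,7,8,9]=3  [2,4,5,7,8,9]=6  [2,5,6,7,8,9]=3  [3,4,5,7,8,9]=15  [3,4,6,7,8,9]=15  [4,5,6,7,8,9]=12
  size 7 → [0,1,4,6,7,8,9]=7  [0,1,5,6,7,8,9]=4  [1,2,5,6,7,8,9]=6  [1,3,4,6,7,8,9]=21  [1,4,5,6,7,8,9]=21  [2,3,4,5,7,8,9]=21  [2,4,5,6,7,8,9]=21  [3,4,5,6,7,8,9]=42
  size 8 → [0,1,2,5,6,7,8,9]=10  [0,1,3,4,6,7,8,9]=28  [0,1,4,5,6,7,8,9]=32  [1,2,4,5,6,7,8,9]=48  [1,3,4,5,6,7,8,9]=84  [2,3,4,5,6,7,8,9]=84
  first=0(y) contributes 216
  first=2(c) contributes 144
  first=3(z) contributes 90
|[w]| = 450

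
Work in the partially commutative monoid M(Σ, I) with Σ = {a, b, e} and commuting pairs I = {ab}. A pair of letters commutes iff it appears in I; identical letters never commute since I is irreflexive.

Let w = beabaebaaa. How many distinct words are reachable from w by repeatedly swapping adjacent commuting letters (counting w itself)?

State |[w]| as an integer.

piece 0:b — minimal
piece 1:e rests on {0:b}
piece 2:a rests on {1:e}
piece 3:b rests on {1:e}
piece 4:a rests on {2:a}
piece 5:e rests on {3:b, 4:a}
piece 6:b rests on {5:e}
piece 7:a rests on {5:e}
piece 8:a rests on {7:a}
piece 9:a rests on {8:a}
minimal pieces: {0:b}
ways to finish when only these pieces remain (= sum over removing one remaining piece with nothing left below it):
  1 left: {6}→1  {9}→1
  2 left: {6,9}→2  {8,9}→1
  3 left: {6,8,9}→3  {7,8,9}→1
  4 left: {6,7,8,9}→4
  5 left: {5,6,7,8,9}→4
  6 left: {3,5,6,7,8,9}→4  {4,5,6,7,8,9}→4
  7 left: {2,4,5,6,7,8,9}→4  {3,4,5,6,7,8,9}→8
  8 left: {2,3,4,5,6,7,8,9}→12
  placing 0:b first → 12 extensions

12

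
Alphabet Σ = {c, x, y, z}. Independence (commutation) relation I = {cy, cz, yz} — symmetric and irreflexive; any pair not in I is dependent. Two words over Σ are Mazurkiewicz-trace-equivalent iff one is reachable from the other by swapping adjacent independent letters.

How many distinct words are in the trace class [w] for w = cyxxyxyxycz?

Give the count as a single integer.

piece 0:c — minimal
piece 1:y — minimal
piece 2:x rests on {0:c, 1:y}
piece 3:x rests on {2:x}
piece 4:y rests on {3:x}
piece 5:x rests on {4:y}
piece 6:y rests on {5:x}
piece 7:x rests on {6:y}
piece 8:y rests on {7:x}
piece 9:c rests on {7:x}
piece 10:z rests on {7:x}
minimal pieces: {0:c, 1:y}
ways to finish when only these pieces remain (= sum over removing one remaining piece with nothing left below it):
  1 left: {8}→1  {9}→1  {10}→1
  2 left: {8,9}→2  {8,10}→2  {9,10}→2
  3 left: {8,9,10}→6
  4 left: {7,8,9,10}→6
  5 left: {6,7,8,9,10}→6
  6 left: {5,6,7,8,9,10}→6
  7 left: {4,5,6,7,8,9,10}→6
  8 left: {3,4,5,6,7,8,9,10}→6
  9 left: {2,3,4,5,6,7,8,9,10}→6
  placing 0:c first → 6 extensions
  placing 1:y first → 6 extensions
total linear extensions = 12

12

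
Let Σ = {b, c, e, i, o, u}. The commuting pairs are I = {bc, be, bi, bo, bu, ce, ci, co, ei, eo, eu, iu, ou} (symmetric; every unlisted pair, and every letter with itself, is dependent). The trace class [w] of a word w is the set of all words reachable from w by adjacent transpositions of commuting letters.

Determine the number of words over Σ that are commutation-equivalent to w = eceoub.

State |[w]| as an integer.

180

0(e) covers ∅
1(c) covers ∅
2(e) covers 0:e
3(o) covers ∅
4(u) covers 1:c
5(b) covers ∅
floor of heap: 0:e, 1:c, 3:o, 5:b
completions by unplaced set U, small U first (add the entries for U minus each lowest piece of U):
  |U|=1: {2}:1  {3}:1  {4}:1  {5}:1
  |U|=2: {0,2}:1  {1,4}:1  {2,3}:2  {2,4}:2  {2,5}:2  {3,4}:2  {3,5}:2  {4,5}:2
  |U|=3: {0,2,3}:3  {0,2,4}:3  {0,2,5}:3  {1,2,4}:3  {1,3,4}:3  {1,4,5}:3  {2,3,4}:6  {2,3,5}:6  {2,4,5}:6  {3,4,5}:6
  |U|=4: {0,1,2,4}:6  {0,2,3,4}:12  {0,2,3,5}:12  {0,2,4,5}:12  {1,2,3,4}:12  {1,2,4,5}:12  {1,3,4,5}:12  {2,3,4,5}:24
  start at 0(e): 60
  start at 1(c): 60
  start at 3(o): 30
  start at 5(b): 30
sum over floor = 180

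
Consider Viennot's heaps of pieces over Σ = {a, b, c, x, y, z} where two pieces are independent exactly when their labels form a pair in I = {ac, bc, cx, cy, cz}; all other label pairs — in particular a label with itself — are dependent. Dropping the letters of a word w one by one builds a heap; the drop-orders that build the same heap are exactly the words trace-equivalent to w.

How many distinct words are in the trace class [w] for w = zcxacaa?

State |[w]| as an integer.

drop 0:z onto floor
drop 1:c onto floor
drop 2:x onto {0:z}
drop 3:a onto {2:x}
drop 4:c onto {1:c}
drop 5:a onto {3:a}
drop 6:a onto {5:a}
ground layer = {0:z, 1:c}
drop-orders for the pieces not yet dropped (sum over which currently-grounded one goes next):
  1 to go: {4} 1  {6} 1
  2 to go: {1,4} 1  {4,6} 2  {5,6} 1
  3 to go: {1,4,6} 3  {3,5,6} 1  {4,5,6} 3
  4 to go: {1,4,5,6} 6  {2,3,5,6} 1  {3,4,5,6} 4
  5 to go: {0,2,3,5,6} 1  {1,3,4,5,6} 10  {2,3,4,5,6} 5
  if 0:z drops first: 15 orders
  if 1:c drops first: 6 orders
heap linearizations: 21

21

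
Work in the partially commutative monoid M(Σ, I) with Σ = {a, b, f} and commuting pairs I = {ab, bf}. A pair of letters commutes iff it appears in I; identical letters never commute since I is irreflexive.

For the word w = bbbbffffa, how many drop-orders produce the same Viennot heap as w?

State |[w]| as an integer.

126

drop 0:b onto floor
drop 1:b onto {0:b}
drop 2:b onto {1:b}
drop 3:b onto {2:b}
drop 4:f onto floor
drop 5:f onto {4:f}
drop 6:f onto {5:f}
drop 7:f onto {6:f}
drop 8:a onto {7:f}
ground layer = {0:b, 4:f}
drop-orders for the pieces not yet dropped (sum over which currently-grounded one goes next):
  1 to go: {3} 1  {8} 1
  2 to go: {2,3} 1  {3,8} 2  {7,8} 1
  3 to go: {1,2,3} 1  {2,3,8} 3  {3,7,8} 3  {6,7,8} 1
  4 to go: {0,1,2,3} 1  {1,2,3,8} 4  {2,3,7,8} 6  {3,6,7,8} 4  {5,6,7,8} 1
  5 to go: {0,1,2,3,8} 5  {1,2,3,7,8} 10  {2,3,6,7,8} 10  {3,5,6,7,8} 5  {4,5,6,7,8} 1
  6 to go: {0,1,2,3,7,8} 15  {1,2,3,6,7,8} 20  {2,3,5,6,7,8} 15  {3,4,5,6,7,8} 6
  7 to go: {0,1,2,3,6,7,8} 35  {1,2,3,5,6,7,8} 35  {2,3,4,5,6,7,8} 21
  if 0:b drops first: 56 orders
  if 4:f drops first: 70 orders
heap linearizations: 126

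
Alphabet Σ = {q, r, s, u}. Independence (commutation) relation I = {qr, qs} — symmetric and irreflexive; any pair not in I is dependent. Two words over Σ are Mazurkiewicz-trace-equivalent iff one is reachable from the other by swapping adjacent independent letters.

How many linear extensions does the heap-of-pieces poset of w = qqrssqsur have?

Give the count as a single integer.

35

drop 0:q onto floor
drop 1:q onto {0:q}
drop 2:r onto floor
drop 3:s onto {2:r}
drop 4:s onto {3:s}
drop 5:q onto {1:q}
drop 6:s onto {4:s}
drop 7:u onto {5:q, 6:s}
drop 8:r onto {7:u}
ground layer = {0:q, 2:r}
drop-orders for the pieces not yet dropped (sum over which currently-grounded one goes next):
  1 to go: {8} 1
  2 to go: {7,8} 1
  3 to go: {5,7,8} 1  {6,7,8} 1
  4 to go: {1,5,7,8} 1  {4,6,7,8} 1  {5,6,7,8} 2
  5 to go: {0,1,5,7,8} 1  {1,5,6,7,8} 3  {3,4,6,7,8} 1  {4,5,6,7,8} 3
  6 to go: {0,1,5,6,7,8} 4  {1,4,5,6,7,8} 6  {2,3,4,6,7,8} 1  {3,4,5,6,7,8} 4
  7 to go: {0,1,4,5,6,7,8} 10  {1,3,4,5,6,7,8} 10  {2,3,4,5,6,7,8} 5
  if 0:q drops first: 15 orders
  if 2:r drops first: 20 orders
heap linearizations: 35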